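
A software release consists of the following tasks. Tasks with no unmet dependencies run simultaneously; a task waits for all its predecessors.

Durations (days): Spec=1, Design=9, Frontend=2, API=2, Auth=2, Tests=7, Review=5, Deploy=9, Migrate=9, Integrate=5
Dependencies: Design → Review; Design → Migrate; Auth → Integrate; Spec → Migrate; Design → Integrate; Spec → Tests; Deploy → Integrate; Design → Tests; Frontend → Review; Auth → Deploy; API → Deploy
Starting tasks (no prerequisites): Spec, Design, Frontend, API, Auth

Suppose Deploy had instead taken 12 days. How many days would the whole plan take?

19

Baseline: Design→Migrate = 9+9 = 18 → 18 days.
Deploy has 2 days of float (longest path through it is 16).
Now API→Deploy→Integrate = 2+12+5 = 19 is longest, so the finish becomes 19 days.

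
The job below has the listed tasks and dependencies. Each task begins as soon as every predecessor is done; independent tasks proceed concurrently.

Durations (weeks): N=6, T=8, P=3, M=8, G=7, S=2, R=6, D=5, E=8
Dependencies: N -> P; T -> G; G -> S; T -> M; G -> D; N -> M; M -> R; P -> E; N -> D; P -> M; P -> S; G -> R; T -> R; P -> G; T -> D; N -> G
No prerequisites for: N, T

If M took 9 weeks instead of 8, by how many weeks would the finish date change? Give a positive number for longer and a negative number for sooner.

Baseline: N→P→M→R = 6+3+8+6 = 23 → 23 weeks.
Since M is critical, the +1 change carries straight to that chain (now 24 weeks).
The critical path is still N→P→M→R; finish is now 24 weeks.
Change in finish: 24 − 23 = +1 weeks.

1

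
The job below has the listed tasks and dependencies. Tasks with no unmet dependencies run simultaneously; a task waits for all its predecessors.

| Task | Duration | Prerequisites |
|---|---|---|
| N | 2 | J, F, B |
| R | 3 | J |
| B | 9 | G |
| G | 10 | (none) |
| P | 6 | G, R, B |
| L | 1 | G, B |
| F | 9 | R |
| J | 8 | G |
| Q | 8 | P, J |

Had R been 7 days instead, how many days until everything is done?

39

The binding path is G→J→R→P→Q = 10+8+3+6+8 = 35; finish at 35 days.
R is on the critical path; changing it to 7 makes that path 39 days.
That remains the longest chain; total 39 days.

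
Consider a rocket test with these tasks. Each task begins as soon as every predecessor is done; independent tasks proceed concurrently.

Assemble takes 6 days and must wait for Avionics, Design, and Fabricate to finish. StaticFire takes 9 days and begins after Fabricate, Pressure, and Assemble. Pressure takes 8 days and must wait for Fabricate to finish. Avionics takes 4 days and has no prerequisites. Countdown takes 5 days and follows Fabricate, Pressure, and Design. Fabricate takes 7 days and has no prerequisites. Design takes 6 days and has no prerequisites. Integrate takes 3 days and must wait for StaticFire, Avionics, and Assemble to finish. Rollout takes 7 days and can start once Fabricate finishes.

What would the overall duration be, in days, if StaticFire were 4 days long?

Baseline: Fabricate→Pressure→StaticFire→Integrate = 7+8+9+3 = 27 → 27 days.
StaticFire is on the critical path; changing it to 4 makes that path 22 days.
The critical path is still Fabricate→Pressure→StaticFire→Integrate; finish is now 22 days.

22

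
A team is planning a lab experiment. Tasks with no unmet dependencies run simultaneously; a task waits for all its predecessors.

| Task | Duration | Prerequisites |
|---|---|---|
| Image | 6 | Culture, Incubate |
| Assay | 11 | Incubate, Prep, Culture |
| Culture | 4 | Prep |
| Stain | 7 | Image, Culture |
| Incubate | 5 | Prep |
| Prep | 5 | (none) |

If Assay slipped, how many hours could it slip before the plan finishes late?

Prep→Incubate→Image→Stain = 5+5+6+7 = 23 sets the makespan at 23 hours.
Longest path through Assay: 21 hours (earliest finish 21, latest finish 23).
Float = 23 − 21 = 2.

2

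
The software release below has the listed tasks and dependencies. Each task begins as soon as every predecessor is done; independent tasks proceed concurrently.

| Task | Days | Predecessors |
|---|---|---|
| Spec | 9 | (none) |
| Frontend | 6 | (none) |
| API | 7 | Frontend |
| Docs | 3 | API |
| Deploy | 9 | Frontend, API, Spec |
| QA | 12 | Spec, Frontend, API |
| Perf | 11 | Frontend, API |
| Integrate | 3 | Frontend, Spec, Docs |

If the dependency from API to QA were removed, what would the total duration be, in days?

With the dependency in place, Frontend→API→QA = 6+7+12 = 25 sets the finish at 25 days.
Without API→QA, QA's earliest start moves from 13 to 9.
The longest chain is now Frontend→API→Perf = 6+7+11 = 24, so the software release takes 24 days.

24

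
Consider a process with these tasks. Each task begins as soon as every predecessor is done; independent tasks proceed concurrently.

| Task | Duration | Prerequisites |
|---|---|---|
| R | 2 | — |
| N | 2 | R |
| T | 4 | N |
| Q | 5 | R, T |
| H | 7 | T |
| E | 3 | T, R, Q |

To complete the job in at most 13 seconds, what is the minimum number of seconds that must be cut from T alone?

3

Current finish: 16 seconds; target: 13.
T is on every critical path, so each second cut from T cuts the finish by one (this holds down to a finish of 13).
Need 16 − 13 = 3 seconds off T → T becomes 1 second, finish becomes 13.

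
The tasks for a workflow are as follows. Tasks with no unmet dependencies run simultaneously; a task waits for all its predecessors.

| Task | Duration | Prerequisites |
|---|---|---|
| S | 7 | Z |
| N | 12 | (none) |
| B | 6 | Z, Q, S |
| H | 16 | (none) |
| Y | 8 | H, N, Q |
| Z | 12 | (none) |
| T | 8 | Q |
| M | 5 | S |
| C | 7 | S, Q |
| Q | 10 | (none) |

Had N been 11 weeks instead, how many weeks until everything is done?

Critical path before the change: Z→S→C = 12+7+7 = 26 giving 26 weeks.
N has 6 weeks of float (longest path through it is 20).
That remains the longest chain; total 26 weeks.

26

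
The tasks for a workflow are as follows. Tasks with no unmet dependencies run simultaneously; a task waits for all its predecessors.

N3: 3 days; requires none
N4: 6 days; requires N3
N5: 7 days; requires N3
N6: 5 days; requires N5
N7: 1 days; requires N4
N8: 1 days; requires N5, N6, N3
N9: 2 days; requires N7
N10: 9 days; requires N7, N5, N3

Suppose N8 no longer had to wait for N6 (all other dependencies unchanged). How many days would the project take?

Original critical path: N3→N4→N7→N10 = 3+6+1+9 = 19 ⇒ 19 days.
Without N6→N8, N8's earliest start moves from 15 to 10.
After: N3→N4→N7→N10 = 3+6+1+9 = 19 → 19 days.

19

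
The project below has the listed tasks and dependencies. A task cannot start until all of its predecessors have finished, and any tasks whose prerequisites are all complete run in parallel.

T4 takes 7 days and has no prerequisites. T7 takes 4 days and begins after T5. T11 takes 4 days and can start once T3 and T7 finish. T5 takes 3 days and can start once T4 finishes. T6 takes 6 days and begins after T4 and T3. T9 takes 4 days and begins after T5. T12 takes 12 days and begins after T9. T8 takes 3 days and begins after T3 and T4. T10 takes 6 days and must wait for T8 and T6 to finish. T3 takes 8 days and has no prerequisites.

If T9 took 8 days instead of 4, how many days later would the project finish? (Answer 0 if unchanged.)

Critical path before the change: T4→T5→T9→T12 = 7+3+4+12 = 26 giving 26 days.
T9 lies on that path, so at 8 days the path becomes 30 days.
No other chain overtakes it, so the finish is 30 days.
Change in finish: 30 − 26 = +4 days.

4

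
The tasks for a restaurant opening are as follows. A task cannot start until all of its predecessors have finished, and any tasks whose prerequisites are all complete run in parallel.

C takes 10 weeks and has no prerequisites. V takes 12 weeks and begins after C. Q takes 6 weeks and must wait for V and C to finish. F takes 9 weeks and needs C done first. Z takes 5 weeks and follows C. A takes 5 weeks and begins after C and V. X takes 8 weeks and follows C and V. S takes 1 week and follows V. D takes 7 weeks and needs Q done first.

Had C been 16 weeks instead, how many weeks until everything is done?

As given, the longest chain is C→V→Q→D = 10+12+6+7 = 35, so the finish is 35 weeks.
C lies on that path, so at 16 weeks the path becomes 41 weeks.
No other chain overtakes it, so the finish is 41 weeks.

41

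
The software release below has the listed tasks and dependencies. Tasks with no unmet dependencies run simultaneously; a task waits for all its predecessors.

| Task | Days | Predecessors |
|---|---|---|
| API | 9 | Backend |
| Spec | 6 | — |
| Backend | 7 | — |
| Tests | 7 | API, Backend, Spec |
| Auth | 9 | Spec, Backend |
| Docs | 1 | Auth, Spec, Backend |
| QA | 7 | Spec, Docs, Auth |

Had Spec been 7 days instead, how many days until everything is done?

24

Baseline: Backend→Auth→Docs→QA = 7+9+1+7 = 24 → 24 days.
The longest path through Spec is only 23 days, so Spec has float 1.
The binding chain switches to Spec→Auth→Docs→QA = 7+9+1+7 = 24; finish 24 days.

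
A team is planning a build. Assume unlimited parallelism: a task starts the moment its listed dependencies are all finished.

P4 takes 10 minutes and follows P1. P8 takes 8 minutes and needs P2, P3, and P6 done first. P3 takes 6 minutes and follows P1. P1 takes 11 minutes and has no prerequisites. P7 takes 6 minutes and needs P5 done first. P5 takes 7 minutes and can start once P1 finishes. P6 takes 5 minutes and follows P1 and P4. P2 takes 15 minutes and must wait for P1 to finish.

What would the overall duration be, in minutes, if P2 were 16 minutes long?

35

Critical path before the change: P1→P2→P8 = 11+15+8 = 34 giving 34 minutes.
P2 is on the critical path; changing it to 16 makes that path 35 minutes.
The critical path is still P1→P2→P8; finish is now 35 minutes.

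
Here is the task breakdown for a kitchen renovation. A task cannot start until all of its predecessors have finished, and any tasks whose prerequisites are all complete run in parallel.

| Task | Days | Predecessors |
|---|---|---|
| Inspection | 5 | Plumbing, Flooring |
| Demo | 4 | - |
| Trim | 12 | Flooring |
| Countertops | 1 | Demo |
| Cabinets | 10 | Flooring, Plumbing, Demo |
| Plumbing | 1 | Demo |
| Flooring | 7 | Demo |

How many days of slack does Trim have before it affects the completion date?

0

The longest chain is Demo→Flooring→Trim = 4+7+12 = 23; overall finish 23 days.
Trim finishes as early as 23 and must finish by 23.
Slack of Trim = 11 − 11 = 0 days.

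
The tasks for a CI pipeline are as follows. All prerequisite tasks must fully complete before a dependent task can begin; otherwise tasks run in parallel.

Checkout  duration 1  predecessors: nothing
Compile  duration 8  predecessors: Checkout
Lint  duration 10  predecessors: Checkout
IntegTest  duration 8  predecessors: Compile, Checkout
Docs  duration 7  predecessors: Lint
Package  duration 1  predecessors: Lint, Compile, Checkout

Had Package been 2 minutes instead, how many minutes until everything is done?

The binding path is Checkout→Lint→Docs = 1+10+7 = 18; finish at 18 minutes.
Package has 6 minutes of float (longest path through it is 12).
No other chain overtakes it, so the finish is 18 minutes.

18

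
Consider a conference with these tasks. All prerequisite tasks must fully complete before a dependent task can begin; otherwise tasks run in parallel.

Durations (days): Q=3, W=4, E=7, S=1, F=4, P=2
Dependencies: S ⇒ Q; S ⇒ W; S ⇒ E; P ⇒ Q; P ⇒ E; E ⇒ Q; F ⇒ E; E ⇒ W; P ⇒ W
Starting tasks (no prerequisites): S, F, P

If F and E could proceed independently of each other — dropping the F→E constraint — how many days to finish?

Original critical path: F→E→W = 4+7+4 = 15 ⇒ 15 days.
Without F→E, E's earliest start moves from 4 to 2.
New critical path: P→E→W = 2+7+4 = 13 ⇒ 13 days.

13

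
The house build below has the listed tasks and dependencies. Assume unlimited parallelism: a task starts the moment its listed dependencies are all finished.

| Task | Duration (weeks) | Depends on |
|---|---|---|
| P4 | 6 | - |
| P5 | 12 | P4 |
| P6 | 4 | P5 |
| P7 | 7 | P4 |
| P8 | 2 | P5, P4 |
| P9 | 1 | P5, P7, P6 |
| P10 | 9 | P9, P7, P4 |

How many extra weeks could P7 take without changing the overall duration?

The longest chain is P4→P5→P6→P9→P10 = 6+12+4+1+9 = 32; overall finish 32 weeks.
Longest path through P7: 23 weeks (earliest finish 13, latest finish 22).
So P7 can slip 22 − 13 = 9 weeks.

9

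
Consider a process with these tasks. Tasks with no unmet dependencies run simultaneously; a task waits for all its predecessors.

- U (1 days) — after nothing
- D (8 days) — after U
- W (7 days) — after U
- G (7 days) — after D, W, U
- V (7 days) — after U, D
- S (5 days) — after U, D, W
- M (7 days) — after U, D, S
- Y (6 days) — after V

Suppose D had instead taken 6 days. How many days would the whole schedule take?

20

Critical path before the change: U→D→V→Y = 1+8+7+6 = 22 giving 22 days.
D lies on that path, so at 6 days the path becomes 20 days.
That remains the longest chain; total 20 days.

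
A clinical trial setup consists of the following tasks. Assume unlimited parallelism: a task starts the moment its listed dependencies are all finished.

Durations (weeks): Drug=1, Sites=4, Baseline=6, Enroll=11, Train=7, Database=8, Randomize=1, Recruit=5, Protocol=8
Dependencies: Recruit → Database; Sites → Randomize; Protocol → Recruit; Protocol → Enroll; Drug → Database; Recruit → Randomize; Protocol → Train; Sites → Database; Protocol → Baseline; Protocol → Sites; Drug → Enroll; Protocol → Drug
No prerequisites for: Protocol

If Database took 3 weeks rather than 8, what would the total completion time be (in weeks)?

20

Critical path before the change: Protocol→Recruit→Database = 8+5+8 = 21 giving 21 weeks.
Database is on the critical path; changing it to 3 makes that path 16 weeks.
The binding chain switches to Protocol→Drug→Enroll = 8+1+11 = 20; finish 20 weeks.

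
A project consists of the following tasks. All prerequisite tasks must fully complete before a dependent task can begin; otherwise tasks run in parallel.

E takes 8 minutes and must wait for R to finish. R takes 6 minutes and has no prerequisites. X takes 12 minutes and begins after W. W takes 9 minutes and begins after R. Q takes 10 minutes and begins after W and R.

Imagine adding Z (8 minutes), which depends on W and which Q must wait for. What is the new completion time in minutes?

Originally the plan takes 27 minutes.
With Z inserted, Q now waits for max(W, R, Z).
New critical path: R→W→Z→Q = 6+9+8+10 = 33 ⇒ 33 minutes.

33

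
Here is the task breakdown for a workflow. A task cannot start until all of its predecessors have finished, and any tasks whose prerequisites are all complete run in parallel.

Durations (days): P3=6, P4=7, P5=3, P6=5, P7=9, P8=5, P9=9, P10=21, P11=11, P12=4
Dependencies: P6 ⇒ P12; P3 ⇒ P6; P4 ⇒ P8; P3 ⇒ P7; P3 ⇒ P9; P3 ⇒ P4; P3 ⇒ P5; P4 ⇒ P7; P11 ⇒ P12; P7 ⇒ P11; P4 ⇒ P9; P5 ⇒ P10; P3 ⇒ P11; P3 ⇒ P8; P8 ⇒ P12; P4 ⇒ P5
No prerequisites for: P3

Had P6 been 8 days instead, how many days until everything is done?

37

Baseline: P3→P4→P5→P10 = 6+7+3+21 = 37 → 37 days.
P6 has 22 days of float (longest path through it is 15).
That remains the longest chain; total 37 days.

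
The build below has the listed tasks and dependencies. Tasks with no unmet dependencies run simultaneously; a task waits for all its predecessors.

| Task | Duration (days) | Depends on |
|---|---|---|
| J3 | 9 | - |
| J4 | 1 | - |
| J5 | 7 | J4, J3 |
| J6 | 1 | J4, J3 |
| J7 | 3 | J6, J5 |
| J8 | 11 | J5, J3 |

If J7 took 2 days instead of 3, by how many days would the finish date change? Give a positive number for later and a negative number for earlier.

Baseline: J3→J5→J8 = 9+7+11 = 27 → 27 days.
J7 has 8 days of float (longest path through it is 19).
That remains the longest chain; total 27 days.
Change in finish: 27 − 27 = +0 days.

0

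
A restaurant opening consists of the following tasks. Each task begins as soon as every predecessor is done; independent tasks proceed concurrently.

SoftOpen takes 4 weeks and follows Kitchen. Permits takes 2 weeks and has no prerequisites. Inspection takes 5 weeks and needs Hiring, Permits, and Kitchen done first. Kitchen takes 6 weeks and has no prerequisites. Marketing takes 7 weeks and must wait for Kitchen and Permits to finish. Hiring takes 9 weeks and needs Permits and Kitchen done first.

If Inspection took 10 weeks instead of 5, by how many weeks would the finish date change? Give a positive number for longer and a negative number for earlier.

As given, the longest chain is Kitchen→Hiring→Inspection = 6+9+5 = 20, so the finish is 20 weeks.
Since Inspection is critical, the +5 change carries straight to that chain (now 25 weeks).
The critical path is still Kitchen→Hiring→Inspection; finish is now 25 weeks.
Change in finish: 25 − 20 = +5 weeks.

5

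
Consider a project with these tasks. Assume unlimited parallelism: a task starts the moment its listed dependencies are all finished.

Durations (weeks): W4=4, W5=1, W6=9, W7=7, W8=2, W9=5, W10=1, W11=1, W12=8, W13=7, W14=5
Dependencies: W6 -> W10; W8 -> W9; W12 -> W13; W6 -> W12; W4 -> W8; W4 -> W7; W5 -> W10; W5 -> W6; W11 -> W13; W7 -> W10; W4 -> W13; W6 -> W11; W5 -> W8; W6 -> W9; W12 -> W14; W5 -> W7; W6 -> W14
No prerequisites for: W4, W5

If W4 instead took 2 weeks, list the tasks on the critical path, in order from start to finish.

W5, W6, W12, W13

Actual critical path: W5→W6→W12→W13 = 1+9+8+7 = 25 ⇒ 25 weeks.
The longest path through W4 is only 12 weeks, so W4 has float 13.
No other chain overtakes it, so the finish is 25 weeks.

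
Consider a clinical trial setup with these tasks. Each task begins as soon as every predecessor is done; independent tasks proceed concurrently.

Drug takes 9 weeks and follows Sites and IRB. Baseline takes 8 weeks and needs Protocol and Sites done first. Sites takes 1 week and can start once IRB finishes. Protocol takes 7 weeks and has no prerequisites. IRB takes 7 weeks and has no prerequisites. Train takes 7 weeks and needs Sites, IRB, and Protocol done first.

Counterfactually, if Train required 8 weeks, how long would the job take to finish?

As given, the longest chain is IRB→Sites→Drug = 7+1+9 = 17, so the finish is 17 weeks.
Train has 2 weeks of float (longest path through it is 15).
The critical path is still IRB→Sites→Drug; finish is now 17 weeks.

17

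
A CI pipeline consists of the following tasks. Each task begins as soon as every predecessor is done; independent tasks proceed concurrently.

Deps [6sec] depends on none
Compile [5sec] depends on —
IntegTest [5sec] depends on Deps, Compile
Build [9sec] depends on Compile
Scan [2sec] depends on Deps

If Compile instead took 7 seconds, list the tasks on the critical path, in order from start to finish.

The binding path is Compile→Build = 5+9 = 14; finish at 14 seconds.
Since Compile is critical, the +2 change carries straight to that chain (now 16 seconds).
The critical path is still Compile→Build; finish is now 16 seconds.

Compile, Build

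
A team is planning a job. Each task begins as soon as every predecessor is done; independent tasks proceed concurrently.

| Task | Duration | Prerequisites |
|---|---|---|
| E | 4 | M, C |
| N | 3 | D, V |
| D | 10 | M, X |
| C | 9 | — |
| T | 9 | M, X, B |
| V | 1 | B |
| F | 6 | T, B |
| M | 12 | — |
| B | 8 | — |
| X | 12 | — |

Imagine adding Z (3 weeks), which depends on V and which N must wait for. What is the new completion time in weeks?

Originally the plan takes 27 weeks.
With Z inserted, N now waits for max(D, V, Z).
New critical path: M→T→F = 12+9+6 = 27 ⇒ 27 weeks.

27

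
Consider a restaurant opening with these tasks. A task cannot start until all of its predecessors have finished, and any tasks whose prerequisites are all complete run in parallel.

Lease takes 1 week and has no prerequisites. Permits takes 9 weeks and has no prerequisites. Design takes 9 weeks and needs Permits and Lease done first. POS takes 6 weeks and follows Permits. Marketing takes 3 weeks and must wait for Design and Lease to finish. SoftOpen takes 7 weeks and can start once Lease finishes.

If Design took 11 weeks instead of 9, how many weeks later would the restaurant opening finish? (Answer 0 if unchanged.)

Baseline: Permits→Design→Marketing = 9+9+3 = 21 → 21 weeks.
Design lies on that path, so at 11 weeks the path becomes 23 weeks.
The critical path is still Permits→Design→Marketing; finish is now 23 weeks.
Change in finish: 23 − 21 = +2 weeks.

2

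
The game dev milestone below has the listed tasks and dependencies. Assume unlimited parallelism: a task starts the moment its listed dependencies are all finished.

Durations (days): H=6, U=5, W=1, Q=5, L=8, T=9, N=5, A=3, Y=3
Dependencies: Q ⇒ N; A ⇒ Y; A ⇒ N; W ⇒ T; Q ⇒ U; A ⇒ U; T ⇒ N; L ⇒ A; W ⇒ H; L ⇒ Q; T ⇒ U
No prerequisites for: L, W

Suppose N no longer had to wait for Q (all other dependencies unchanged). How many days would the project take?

With the dependency in place, L→Q→N = 8+5+5 = 18 sets the finish at 18 days.
Without Q→N, N's earliest start moves from 13 to 11.
The longest chain is now L→Q→U = 8+5+5 = 18, so the project takes 18 days.

18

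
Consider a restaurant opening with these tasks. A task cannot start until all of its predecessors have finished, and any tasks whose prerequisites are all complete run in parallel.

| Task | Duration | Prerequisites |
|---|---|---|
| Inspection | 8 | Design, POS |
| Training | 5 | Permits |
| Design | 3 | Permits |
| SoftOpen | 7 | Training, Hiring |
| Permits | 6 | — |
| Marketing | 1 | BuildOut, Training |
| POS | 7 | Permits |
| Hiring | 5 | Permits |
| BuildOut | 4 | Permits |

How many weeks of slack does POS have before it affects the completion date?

0

The longest chain is Permits→POS→Inspection = 6+7+8 = 21; overall finish 21 weeks.
Longest path through POS: 21 weeks (earliest finish 13, latest finish 13).
Float = 21 − 21 = 0.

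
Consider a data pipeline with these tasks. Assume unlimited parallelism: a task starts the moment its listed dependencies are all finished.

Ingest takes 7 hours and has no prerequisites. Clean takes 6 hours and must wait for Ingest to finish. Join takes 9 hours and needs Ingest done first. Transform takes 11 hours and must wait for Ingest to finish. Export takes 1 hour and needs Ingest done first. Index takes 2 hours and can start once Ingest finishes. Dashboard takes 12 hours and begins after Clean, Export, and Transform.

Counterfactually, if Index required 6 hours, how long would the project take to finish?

30

The binding path is Ingest→Transform→Dashboard = 7+11+12 = 30; finish at 30 hours.
The longest path through Index is only 9 hours, so Index has float 21.
That remains the longest chain; total 30 hours.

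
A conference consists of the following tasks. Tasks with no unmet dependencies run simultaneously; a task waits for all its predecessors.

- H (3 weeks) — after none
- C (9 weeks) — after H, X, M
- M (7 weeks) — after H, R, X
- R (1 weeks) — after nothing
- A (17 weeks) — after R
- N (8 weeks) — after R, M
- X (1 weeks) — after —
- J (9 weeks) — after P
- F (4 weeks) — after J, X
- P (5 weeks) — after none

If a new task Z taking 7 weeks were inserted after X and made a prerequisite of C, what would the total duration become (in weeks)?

19

Originally the project takes 19 weeks.
With Z inserted, C now waits for max(H, X, M, Z).
New critical path: H→M→C = 3+7+9 = 19 ⇒ 19 weeks.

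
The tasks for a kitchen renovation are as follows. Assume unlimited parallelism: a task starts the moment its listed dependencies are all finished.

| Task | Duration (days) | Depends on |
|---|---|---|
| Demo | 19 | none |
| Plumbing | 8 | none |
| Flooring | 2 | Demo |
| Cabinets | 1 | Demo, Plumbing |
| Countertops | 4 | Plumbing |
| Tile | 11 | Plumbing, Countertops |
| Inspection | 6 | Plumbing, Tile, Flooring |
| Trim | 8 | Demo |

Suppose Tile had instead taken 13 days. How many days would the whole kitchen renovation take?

As given, the longest chain is Plumbing→Countertops→Tile→Inspection = 8+4+11+6 = 29, so the finish is 29 days.
Tile is on the critical path; changing it to 13 makes that path 31 days.
No other chain overtakes it, so the finish is 31 days.

31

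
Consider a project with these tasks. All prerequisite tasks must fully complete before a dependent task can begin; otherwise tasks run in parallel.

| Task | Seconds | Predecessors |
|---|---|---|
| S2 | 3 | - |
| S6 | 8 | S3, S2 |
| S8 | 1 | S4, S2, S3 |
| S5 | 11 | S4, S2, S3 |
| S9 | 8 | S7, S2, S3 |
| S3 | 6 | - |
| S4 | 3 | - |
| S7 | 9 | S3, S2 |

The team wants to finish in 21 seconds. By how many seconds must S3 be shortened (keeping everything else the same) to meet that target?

Current finish: 23 seconds; target: 21.
S3 is on every critical path, so each second cut from S3 cuts the finish by one (this holds down to a finish of 20).
Need 23 − 21 = 2 seconds off S3 → S3 becomes 4 seconds, finish becomes 21.

2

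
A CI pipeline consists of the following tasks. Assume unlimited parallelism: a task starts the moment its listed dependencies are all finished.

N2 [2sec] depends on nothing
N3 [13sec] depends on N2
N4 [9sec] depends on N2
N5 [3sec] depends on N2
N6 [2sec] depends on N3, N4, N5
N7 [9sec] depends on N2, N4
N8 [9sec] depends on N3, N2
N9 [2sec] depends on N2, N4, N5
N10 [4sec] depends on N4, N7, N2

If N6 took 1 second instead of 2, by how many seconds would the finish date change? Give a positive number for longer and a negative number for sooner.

0

Actual critical path: N2→N3→N8 = 2+13+9 = 24 ⇒ 24 seconds.
The longest path through N6 is only 17 seconds, so N6 has float 7.
That remains the longest chain; total 24 seconds.
Change in finish: 24 − 24 = +0 seconds.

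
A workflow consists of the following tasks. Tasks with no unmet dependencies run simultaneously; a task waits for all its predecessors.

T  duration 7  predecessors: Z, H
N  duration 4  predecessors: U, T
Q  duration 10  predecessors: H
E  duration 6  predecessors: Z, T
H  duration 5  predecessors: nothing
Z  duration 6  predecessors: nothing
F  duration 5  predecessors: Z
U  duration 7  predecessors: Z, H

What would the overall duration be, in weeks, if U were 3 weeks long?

19

The binding path is Z→T→E = 6+7+6 = 19; finish at 19 weeks.
The longest path through U is only 17 weeks, so U has float 2.
No other chain overtakes it, so the finish is 19 weeks.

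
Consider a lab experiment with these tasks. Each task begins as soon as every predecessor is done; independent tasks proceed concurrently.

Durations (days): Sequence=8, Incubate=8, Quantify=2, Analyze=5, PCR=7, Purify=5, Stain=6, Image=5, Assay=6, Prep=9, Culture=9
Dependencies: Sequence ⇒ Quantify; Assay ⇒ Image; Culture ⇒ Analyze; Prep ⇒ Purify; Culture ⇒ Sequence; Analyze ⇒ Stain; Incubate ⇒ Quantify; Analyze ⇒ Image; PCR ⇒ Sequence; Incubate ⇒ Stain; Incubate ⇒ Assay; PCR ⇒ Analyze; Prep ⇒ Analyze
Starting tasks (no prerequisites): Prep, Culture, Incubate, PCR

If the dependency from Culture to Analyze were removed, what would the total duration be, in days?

20

Before: longest chain Prep→Analyze→Stain = 9+5+6 = 20, finish 20.
Dropping Culture→Analyze doesn't change Analyze's earliest start (9); another predecessor still binds.
New critical path: Prep→Analyze→Stain = 9+5+6 = 20 ⇒ 20 days.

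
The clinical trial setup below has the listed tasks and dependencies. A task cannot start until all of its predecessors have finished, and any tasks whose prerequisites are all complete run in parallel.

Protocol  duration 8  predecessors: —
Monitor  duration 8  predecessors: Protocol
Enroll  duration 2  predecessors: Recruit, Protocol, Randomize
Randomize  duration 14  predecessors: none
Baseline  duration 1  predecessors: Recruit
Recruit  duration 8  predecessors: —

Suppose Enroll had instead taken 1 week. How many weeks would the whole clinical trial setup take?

16

The binding path is Randomize→Enroll = 14+2 = 16; finish at 16 weeks.
Since Enroll is critical, the -1 change carries straight to that chain (now 15 weeks).
New critical path: Protocol→Monitor = 8+8 = 16 ⇒ 16 weeks.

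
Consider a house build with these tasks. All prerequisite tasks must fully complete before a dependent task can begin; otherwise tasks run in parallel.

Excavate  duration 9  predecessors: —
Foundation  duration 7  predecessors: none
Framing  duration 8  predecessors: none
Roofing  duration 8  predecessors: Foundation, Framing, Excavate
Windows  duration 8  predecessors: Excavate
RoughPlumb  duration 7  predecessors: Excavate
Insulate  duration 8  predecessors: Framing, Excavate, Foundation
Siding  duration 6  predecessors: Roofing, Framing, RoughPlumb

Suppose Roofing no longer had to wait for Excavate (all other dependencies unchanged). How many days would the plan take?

With the dependency in place, Excavate→Roofing→Siding = 9+8+6 = 23 sets the finish at 23 days.
Without Excavate→Roofing, Roofing's earliest start moves from 9 to 8.
The longest chain is now Excavate→RoughPlumb→Siding = 9+7+6 = 22, so the plan takes 22 days.

22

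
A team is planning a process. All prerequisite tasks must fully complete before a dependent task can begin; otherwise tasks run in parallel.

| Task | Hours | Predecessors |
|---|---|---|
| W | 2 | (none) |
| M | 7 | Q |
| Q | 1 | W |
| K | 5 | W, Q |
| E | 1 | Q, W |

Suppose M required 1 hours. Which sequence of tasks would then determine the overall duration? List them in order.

Actual critical path: W→Q→M = 2+1+7 = 10 ⇒ 10 hours.
M lies on that path, so at 1 hour the path becomes 4 hours.
The binding chain switches to W→Q→K = 2+1+5 = 8; finish 8 hours.

W, Q, K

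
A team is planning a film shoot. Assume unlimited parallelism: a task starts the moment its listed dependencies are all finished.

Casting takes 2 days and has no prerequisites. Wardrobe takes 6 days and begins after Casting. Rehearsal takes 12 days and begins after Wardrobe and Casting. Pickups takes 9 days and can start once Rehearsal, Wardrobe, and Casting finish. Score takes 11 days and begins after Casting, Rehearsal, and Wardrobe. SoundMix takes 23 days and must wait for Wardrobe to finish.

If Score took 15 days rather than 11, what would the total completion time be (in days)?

35

Baseline: Casting→Wardrobe→Rehearsal→Score = 2+6+12+11 = 31 → 31 days.
Since Score is critical, the +4 change carries straight to that chain (now 35 days).
That remains the longest chain; total 35 days.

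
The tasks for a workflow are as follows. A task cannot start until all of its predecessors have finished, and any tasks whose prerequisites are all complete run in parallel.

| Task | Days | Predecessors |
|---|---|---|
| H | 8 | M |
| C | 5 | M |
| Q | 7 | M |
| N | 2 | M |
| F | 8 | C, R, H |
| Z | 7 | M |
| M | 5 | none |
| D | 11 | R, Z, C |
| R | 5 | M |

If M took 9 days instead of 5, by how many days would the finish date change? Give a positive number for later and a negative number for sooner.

4

The binding path is M→Z→D = 5+7+11 = 23; finish at 23 days.
Since M is critical, the +4 change carries straight to that chain (now 27 days).
No other chain overtakes it, so the finish is 27 days.
Change in finish: 27 − 23 = +4 days.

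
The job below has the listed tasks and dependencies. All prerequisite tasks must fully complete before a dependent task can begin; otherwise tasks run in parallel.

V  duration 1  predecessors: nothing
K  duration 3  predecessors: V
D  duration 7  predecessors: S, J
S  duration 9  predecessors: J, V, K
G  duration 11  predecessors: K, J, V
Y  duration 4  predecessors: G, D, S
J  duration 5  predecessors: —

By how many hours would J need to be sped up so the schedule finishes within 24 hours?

Current finish: 25 hours; target: 24.
J is on every critical path, so each hour cut from J cuts the finish by one (this holds down to a finish of 24).
Need 25 − 24 = 1 hour off J → J becomes 4 hours, finish becomes 24.

1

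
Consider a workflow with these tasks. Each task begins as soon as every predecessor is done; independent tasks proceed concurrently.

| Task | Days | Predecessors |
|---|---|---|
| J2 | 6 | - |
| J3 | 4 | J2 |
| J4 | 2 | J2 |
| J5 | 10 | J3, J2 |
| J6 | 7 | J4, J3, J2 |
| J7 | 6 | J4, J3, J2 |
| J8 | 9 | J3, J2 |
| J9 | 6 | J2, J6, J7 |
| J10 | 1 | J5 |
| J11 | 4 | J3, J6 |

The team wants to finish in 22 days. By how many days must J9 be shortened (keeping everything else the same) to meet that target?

Current finish: 23 days; target: 22.
J9 is on every critical path, so each day cut from J9 cuts the finish by one (this holds down to a finish of 21).
Need 23 − 22 = 1 day off J9 → J9 becomes 5 days, finish becomes 22.

1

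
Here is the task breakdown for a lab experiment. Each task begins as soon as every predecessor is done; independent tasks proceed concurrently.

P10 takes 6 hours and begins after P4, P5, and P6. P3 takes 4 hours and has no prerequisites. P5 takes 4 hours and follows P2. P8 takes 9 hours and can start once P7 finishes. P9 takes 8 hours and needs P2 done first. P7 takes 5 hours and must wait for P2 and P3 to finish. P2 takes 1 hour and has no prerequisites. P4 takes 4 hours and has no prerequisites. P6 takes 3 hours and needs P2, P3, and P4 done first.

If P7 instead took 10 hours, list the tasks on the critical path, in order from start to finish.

As given, the longest chain is P3→P7→P8 = 4+5+9 = 18, so the finish is 18 hours.
P7 is on the critical path; changing it to 10 makes that path 23 hours.
That remains the longest chain; total 23 hours.

P3, P7, P8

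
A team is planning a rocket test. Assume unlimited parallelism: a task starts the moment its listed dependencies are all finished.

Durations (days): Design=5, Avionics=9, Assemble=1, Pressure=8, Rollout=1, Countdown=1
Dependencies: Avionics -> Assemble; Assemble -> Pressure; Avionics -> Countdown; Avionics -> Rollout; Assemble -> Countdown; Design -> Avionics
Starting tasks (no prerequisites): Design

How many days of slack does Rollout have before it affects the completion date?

8

The longest chain is Design→Avionics→Assemble→Pressure = 5+9+1+8 = 23; overall finish 23 days.
The longest chain containing Rollout totals 15 days.
Slack of Rollout = 22 − 14 = 8 days.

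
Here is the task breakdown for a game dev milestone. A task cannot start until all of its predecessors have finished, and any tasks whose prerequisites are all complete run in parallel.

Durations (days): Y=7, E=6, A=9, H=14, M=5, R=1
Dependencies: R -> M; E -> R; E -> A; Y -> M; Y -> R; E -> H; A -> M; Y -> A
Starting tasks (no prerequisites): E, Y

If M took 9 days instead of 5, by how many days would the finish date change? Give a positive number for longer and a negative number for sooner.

4

The binding path is Y→A→M = 7+9+5 = 21; finish at 21 days.
M lies on that path, so at 9 days the path becomes 25 days.
The critical path is still Y→A→M; finish is now 25 days.
Change in finish: 25 − 21 = +4 days.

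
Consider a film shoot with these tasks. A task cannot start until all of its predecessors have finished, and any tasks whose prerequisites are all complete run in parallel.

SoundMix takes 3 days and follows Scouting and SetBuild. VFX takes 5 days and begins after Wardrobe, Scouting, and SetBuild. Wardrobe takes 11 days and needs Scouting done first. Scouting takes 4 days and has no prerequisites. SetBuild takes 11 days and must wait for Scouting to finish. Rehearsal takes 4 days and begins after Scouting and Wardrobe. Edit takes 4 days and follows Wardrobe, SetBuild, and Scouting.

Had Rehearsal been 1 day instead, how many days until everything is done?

As given, the longest chain is Scouting→SetBuild→VFX = 4+11+5 = 20, so the finish is 20 days.
Rehearsal has 1 day of float (longest path through it is 19).
That remains the longest chain; total 20 days.

20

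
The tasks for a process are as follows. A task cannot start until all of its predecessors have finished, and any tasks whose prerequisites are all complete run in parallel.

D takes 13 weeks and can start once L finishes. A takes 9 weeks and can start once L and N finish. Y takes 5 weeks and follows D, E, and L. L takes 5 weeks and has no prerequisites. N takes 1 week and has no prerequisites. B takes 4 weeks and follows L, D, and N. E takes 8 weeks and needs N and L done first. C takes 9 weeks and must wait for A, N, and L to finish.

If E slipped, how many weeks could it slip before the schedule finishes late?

L→D→Y = 5+13+5 = 23 sets the makespan at 23 weeks.
Longest path through E: 18 weeks (earliest finish 13, latest finish 18).
So E can slip 18 − 13 = 5 weeks.

5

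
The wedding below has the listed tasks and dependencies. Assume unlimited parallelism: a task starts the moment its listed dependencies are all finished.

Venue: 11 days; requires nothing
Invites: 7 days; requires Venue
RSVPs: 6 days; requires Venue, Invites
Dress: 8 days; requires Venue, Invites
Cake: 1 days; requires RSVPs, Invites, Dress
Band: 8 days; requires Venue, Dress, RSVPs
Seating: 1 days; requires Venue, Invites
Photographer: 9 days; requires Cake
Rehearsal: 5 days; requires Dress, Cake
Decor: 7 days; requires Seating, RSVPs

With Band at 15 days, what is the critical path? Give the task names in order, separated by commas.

Venue, Invites, Dress, Band

As given, the longest chain is Venue→Invites→Dress→Cake→Photographer = 11+7+8+1+9 = 36, so the finish is 36 days.
Band has 2 days of float (longest path through it is 34).
The binding chain switches to Venue→Invites→Dress→Band = 11+7+8+15 = 41; finish 41 days.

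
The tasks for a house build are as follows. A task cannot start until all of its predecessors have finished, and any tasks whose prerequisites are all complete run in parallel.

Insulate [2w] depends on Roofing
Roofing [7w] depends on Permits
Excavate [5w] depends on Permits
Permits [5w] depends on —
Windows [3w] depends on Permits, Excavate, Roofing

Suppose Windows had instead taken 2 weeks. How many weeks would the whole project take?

14

As given, the longest chain is Permits→Roofing→Windows = 5+7+3 = 15, so the finish is 15 weeks.
Windows is on the critical path; changing it to 2 makes that path 14 weeks.
That remains the longest chain; total 14 weeks.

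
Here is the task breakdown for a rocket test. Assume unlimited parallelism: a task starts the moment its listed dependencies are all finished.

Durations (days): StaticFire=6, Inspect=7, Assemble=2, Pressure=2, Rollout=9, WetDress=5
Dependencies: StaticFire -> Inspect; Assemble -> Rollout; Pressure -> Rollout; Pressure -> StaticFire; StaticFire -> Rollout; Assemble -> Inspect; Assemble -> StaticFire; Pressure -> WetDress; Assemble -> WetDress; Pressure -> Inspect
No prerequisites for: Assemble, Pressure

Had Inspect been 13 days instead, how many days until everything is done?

21

Baseline: Assemble→StaticFire→Rollout = 2+6+9 = 17 → 17 days.
Inspect is off the critical path — its longest chain is 15 days, giving 2 of slack.
New critical path: Assemble→StaticFire→Inspect = 2+6+13 = 21 ⇒ 21 days.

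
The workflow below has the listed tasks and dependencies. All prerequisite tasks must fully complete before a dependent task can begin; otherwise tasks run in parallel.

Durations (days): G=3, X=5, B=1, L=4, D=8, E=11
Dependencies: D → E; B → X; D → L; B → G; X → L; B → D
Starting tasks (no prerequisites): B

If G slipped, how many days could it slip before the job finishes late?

16

The longest chain is B→D→E = 1+8+11 = 20; overall finish 20 days.
G finishes as early as 4 and must finish by 20.
So G can slip 20 − 4 = 16 days.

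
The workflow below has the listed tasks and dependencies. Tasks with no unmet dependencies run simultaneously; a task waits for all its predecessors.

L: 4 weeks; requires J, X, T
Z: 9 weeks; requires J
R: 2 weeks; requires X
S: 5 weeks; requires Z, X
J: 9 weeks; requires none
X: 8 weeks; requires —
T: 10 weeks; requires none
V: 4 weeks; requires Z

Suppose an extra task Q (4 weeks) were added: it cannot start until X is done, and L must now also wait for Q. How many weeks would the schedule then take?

23

Originally the schedule takes 23 weeks.
With Q inserted, L now waits for max(J, X, T, Q).
New critical path: J→Z→S = 9+9+5 = 23 ⇒ 23 weeks.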